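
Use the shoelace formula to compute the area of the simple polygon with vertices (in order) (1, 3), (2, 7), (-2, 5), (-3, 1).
Area = 14

Shoelace formula: Area = (1/2) |Σ_i (x_i · y_{i+1} − x_{i+1} · y_i)| (indices mod n). Compute each cross term:
  (1)(7) − (2)(3) = 1
  (2)(5) − (-2)(7) = 24
  (-2)(1) − (-3)(5) = 13
  (-3)(3) − (1)(1) = -10
Sum = 28, so (signed) Area = 28/2 = 14, |Area| = 14.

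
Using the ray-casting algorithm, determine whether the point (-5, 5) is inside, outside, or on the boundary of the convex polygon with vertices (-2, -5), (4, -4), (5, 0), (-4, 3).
The point (-5, 5) lies strictly outside the polygon

Cast a horizontal ray to the right from the query point and count how many polygon edges it crosses (each edge strictly once or zero times, handled with the usual half-open convention). 
Parity of crossings → even ⇒ outside.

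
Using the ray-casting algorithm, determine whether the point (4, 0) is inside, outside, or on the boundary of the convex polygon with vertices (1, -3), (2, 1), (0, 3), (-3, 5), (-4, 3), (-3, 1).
The point (4, 0) lies strictly outside the polygon

Cast a horizontal ray to the right from the query point and count how many polygon edges it crosses (each edge strictly once or zero times, handled with the usual half-open convention). 
Parity of crossings → even ⇒ outside.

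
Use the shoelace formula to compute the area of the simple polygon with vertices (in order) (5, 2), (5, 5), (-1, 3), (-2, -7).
Area = 79/2

Shoelace formula: Area = (1/2) |Σ_i (x_i · y_{i+1} − x_{i+1} · y_i)| (indices mod n). Compute each cross term:
  (5)(5) − (5)(2) = 15
  (5)(3) − (-1)(5) = 20
  (-1)(-7) − (-2)(3) = 13
  (-2)(2) − (5)(-7) = 31
Sum = 79, so (signed) Area = 79/2 = 79/2, |Area| = 79/2.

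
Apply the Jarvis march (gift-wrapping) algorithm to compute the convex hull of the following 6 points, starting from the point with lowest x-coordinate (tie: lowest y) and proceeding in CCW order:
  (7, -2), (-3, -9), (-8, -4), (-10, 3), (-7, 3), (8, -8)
Hull (CCW) = [(-10, 3), (-8, -4), (-3, -9), (8, -8), (7, -2), (-7, 3)]

Jarvis march: at each step, from the current hull vertex p, select the next vertex q as the point such that every other point lies strictly to the left of (or on) the directed line p → q. (Equivalently: for every other point r, the cross product (q − p) × (r − p) ≥ 0.)
Starting point (lowest x, tie lowest y): (-10, 3). Wrap until returning to start. Resulting hull: (-10, 3), (-8, -4), (-3, -9), (8, -8), (7, -2), (-7, 3).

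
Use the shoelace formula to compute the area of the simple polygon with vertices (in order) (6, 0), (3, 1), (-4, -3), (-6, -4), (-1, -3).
Area = 31/2

Shoelace formula: Area = (1/2) |Σ_i (x_i · y_{i+1} − x_{i+1} · y_i)| (indices mod n). Compute each cross term:
  (6)(1) − (3)(0) = 6
  (3)(-3) − (-4)(1) = -5
  (-4)(-4) − (-6)(-3) = -2
  (-6)(-3) − (-1)(-4) = 14
  (-1)(0) − (6)(-3) = 18
Sum = 31, so (signed) Area = 31/2 = 31/2, |Area| = 31/2.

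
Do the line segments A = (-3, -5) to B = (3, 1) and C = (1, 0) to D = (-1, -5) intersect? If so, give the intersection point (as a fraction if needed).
Yes; intersection at (1/3, -5/3) (t = 5/9 on AB, s = 1/3 on CD)

Parametrize AB as A + t(B − A) = (-3 + 6 t, -5 + 6 t) and CD as C + s(D − C) = (1 + -2 s, 0 + -5 s). Solve the linear system for (t, s). Determinant = 18 ≠ 0, so a unique intersection of the containing lines exists. Solution: t = 5/9, s = 1/3 — both in [0, 1], so the segments cross. Intersection point: (1/3, -5/3).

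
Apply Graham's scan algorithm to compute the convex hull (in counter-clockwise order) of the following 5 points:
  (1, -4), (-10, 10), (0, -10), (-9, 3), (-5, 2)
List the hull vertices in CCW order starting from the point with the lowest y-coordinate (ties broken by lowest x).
Hull (CCW) = [(0, -10), (1, -4), (-10, 10), (-9, 3)]

Graham scan procedure:
  1. Find the pivot p₀ = point with lowest y (tie → lowest x): (0, -10).
  2. Sort the remaining points by polar angle around p₀.
  3. Walk through sorted points, maintaining a stack; pop the top while the last three entries make a non-left turn (cross product ≤ 0).
  4. Final stack is the convex hull in CCW order: (0, -10), (1, -4), (-10, 10), (-9, 3).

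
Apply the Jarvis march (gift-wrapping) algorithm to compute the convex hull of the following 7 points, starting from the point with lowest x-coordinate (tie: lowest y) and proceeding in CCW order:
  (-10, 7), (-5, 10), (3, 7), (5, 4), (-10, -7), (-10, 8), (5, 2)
Hull (CCW) = [(-10, -7), (5, 2), (5, 4), (3, 7), (-5, 10), (-10, 8)]

Jarvis march: at each step, from the current hull vertex p, select the next vertex q as the point such that every other point lies strictly to the left of (or on) the directed line p → q. (Equivalently: for every other point r, the cross product (q − p) × (r − p) ≥ 0.)
Starting point (lowest x, tie lowest y): (-10, -7). Wrap until returning to start. Resulting hull: (-10, -7), (5, 2), (5, 4), (3, 7), (-5, 10), (-10, 8).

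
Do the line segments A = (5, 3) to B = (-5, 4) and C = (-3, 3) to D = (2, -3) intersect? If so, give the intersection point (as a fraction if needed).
No (intersection of containing lines falls outside at least one segment)

Parametrize and solve: t = 48/55, s = -8/55. At least one of these is outside [0, 1], so the segments do not intersect.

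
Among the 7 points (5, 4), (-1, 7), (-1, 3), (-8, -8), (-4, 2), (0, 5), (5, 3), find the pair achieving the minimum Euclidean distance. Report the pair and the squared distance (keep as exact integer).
Pair = ((5, 4), (5, 3)); squared distance = 1

Compute all C(7, 2) = 21 pairwise squared distances (x_i − x_j)² + (y_i − y_j)². The minimum is 1, attained by the pair ((5, 4), (5, 3)).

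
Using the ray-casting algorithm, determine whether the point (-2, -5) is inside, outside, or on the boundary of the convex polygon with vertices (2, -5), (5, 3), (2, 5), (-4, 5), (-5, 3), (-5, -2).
The point (-2, -5) lies strictly outside the polygon

Cast a horizontal ray to the right from the query point and count how many polygon edges it crosses (each edge strictly once or zero times, handled with the usual half-open convention). 
Parity of crossings → even ⇒ outside.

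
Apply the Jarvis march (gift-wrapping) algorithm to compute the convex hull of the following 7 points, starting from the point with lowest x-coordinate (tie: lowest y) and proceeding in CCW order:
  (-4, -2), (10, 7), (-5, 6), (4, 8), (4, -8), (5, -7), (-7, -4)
Hull (CCW) = [(-7, -4), (4, -8), (5, -7), (10, 7), (4, 8), (-5, 6)]

Jarvis march: at each step, from the current hull vertex p, select the next vertex q as the point such that every other point lies strictly to the left of (or on) the directed line p → q. (Equivalently: for every other point r, the cross product (q − p) × (r − p) ≥ 0.)
Starting point (lowest x, tie lowest y): (-7, -4). Wrap until returning to start. Resulting hull: (-7, -4), (4, -8), (5, -7), (10, 7), (4, 8), (-5, 6).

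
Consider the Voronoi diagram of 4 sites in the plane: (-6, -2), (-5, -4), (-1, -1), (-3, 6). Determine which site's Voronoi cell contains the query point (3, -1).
Nearest site = (-1, -1)

The Voronoi cell of site s contains exactly those query points closer to s than to any other site. Compute squared distances from q = (3, -1) to each site:
  (-1 − 3)² + (-1 − -1)² = 16
  (-5 − 3)² + (-4 − -1)² = 73
  (-6 − 3)² + (-2 − -1)² = 82
  (-3 − 3)² + (6 − -1)² = 85
Minimum is attained by (-1, -1), so q lies in its Voronoi cell.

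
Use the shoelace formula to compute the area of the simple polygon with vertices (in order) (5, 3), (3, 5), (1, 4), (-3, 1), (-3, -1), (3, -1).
Area = 31

Shoelace formula: Area = (1/2) |Σ_i (x_i · y_{i+1} − x_{i+1} · y_i)| (indices mod n). Compute each cross term:
  (5)(5) − (3)(3) = 16
  (3)(4) − (1)(5) = 7
  (1)(1) − (-3)(4) = 13
  (-3)(-1) − (-3)(1) = 6
  (-3)(-1) − (3)(-1) = 6
  (3)(3) − (5)(-1) = 14
Sum = 62, so (signed) Area = 62/2 = 31, |Area| = 31.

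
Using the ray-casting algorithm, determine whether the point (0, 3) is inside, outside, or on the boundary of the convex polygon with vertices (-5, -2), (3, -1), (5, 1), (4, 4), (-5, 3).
The point (0, 3) lies strictly inside the polygon

Cast a horizontal ray to the right from the query point and count how many polygon edges it crosses (each edge strictly once or zero times, handled with the usual half-open convention). 
Parity of crossings → odd ⇒ inside.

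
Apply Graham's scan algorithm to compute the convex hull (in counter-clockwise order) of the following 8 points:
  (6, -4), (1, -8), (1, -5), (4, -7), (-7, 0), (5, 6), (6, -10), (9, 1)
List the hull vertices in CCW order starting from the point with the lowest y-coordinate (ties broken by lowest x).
Hull (CCW) = [(6, -10), (9, 1), (5, 6), (-7, 0), (1, -8)]

Graham scan procedure:
  1. Find the pivot p₀ = point with lowest y (tie → lowest x): (6, -10).
  2. Sort the remaining points by polar angle around p₀.
  3. Walk through sorted points, maintaining a stack; pop the top while the last three entries make a non-left turn (cross product ≤ 0).
  4. Final stack is the convex hull in CCW order: (6, -10), (9, 1), (5, 6), (-7, 0), (1, -8).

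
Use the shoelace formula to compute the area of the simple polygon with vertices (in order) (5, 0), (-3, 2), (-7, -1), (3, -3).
Area = 33

Shoelace formula: Area = (1/2) |Σ_i (x_i · y_{i+1} − x_{i+1} · y_i)| (indices mod n). Compute each cross term:
  (5)(2) − (-3)(0) = 10
  (-3)(-1) − (-7)(2) = 17
  (-7)(-3) − (3)(-1) = 24
  (3)(0) − (5)(-3) = 15
Sum = 66, so (signed) Area = 66/2 = 33, |Area| = 33.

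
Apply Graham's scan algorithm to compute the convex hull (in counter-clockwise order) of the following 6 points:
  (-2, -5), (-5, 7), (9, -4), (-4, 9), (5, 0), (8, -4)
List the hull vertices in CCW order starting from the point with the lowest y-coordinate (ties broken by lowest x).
Hull (CCW) = [(-2, -5), (9, -4), (-4, 9), (-5, 7)]

Graham scan procedure:
  1. Find the pivot p₀ = point with lowest y (tie → lowest x): (-2, -5).
  2. Sort the remaining points by polar angle around p₀.
  3. Walk through sorted points, maintaining a stack; pop the top while the last three entries make a non-left turn (cross product ≤ 0).
  4. Final stack is the convex hull in CCW order: (-2, -5), (9, -4), (-4, 9), (-5, 7).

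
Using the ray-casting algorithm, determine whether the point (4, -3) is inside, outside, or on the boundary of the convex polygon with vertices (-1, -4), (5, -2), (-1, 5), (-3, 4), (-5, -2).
The point (4, -3) lies strictly outside the polygon

Cast a horizontal ray to the right from the query point and count how many polygon edges it crosses (each edge strictly once or zero times, handled with the usual half-open convention). 
Parity of crossings → even ⇒ outside.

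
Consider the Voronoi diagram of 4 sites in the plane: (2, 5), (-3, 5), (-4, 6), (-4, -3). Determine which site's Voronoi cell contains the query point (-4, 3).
Nearest site = (-3, 5)

The Voronoi cell of site s contains exactly those query points closer to s than to any other site. Compute squared distances from q = (-4, 3) to each site:
  (-3 − -4)² + (5 − 3)² = 5
  (-4 − -4)² + (6 − 3)² = 9
  (-4 − -4)² + (-3 − 3)² = 36
  (2 − -4)² + (5 − 3)² = 40
Minimum is attained by (-3, 5), so q lies in its Voronoi cell.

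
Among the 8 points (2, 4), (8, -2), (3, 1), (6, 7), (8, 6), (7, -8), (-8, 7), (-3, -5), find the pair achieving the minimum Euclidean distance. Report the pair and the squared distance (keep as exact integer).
Pair = ((6, 7), (8, 6)); squared distance = 5

Compute all C(8, 2) = 28 pairwise squared distances (x_i − x_j)² + (y_i − y_j)². The minimum is 5, attained by the pair ((6, 7), (8, 6)).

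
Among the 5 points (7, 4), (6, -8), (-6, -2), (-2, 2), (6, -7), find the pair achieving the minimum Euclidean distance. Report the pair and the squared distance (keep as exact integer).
Pair = ((6, -8), (6, -7)); squared distance = 1

Compute all C(5, 2) = 10 pairwise squared distances (x_i − x_j)² + (y_i − y_j)². The minimum is 1, attained by the pair ((6, -8), (6, -7)).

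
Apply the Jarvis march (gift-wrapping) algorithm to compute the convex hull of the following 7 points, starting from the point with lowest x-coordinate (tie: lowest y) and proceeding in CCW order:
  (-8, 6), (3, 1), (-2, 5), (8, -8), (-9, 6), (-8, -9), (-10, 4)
Hull (CCW) = [(-10, 4), (-8, -9), (8, -8), (3, 1), (-2, 5), (-8, 6), (-9, 6)]

Jarvis march: at each step, from the current hull vertex p, select the next vertex q as the point such that every other point lies strictly to the left of (or on) the directed line p → q. (Equivalently: for every other point r, the cross product (q − p) × (r − p) ≥ 0.)
Starting point (lowest x, tie lowest y): (-10, 4). Wrap until returning to start. Resulting hull: (-10, 4), (-8, -9), (8, -8), (3, 1), (-2, 5), (-8, 6), (-9, 6).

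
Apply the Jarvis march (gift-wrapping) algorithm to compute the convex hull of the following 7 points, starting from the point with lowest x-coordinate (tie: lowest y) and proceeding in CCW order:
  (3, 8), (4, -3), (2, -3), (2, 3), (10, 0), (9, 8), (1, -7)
Hull (CCW) = [(1, -7), (10, 0), (9, 8), (3, 8), (2, 3)]

Jarvis march: at each step, from the current hull vertex p, select the next vertex q as the point such that every other point lies strictly to the left of (or on) the directed line p → q. (Equivalently: for every other point r, the cross product (q − p) × (r − p) ≥ 0.)
Starting point (lowest x, tie lowest y): (1, -7). Wrap until returning to start. Resulting hull: (1, -7), (10, 0), (9, 8), (3, 8), (2, 3).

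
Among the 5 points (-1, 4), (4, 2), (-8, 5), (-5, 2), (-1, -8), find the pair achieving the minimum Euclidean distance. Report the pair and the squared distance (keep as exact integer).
Pair = ((-8, 5), (-5, 2)); squared distance = 18

Compute all C(5, 2) = 10 pairwise squared distances (x_i − x_j)² + (y_i − y_j)². The minimum is 18, attained by the pair ((-8, 5), (-5, 2)).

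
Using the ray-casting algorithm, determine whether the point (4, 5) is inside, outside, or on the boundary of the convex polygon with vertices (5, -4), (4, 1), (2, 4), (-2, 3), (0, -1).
The point (4, 5) lies strictly outside the polygon

Cast a horizontal ray to the right from the query point and count how many polygon edges it crosses (each edge strictly once or zero times, handled with the usual half-open convention). 
Parity of crossings → even ⇒ outside.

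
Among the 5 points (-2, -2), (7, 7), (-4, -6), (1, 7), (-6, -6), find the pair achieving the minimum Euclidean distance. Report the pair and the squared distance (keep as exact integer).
Pair = ((-4, -6), (-6, -6)); squared distance = 4

Compute all C(5, 2) = 10 pairwise squared distances (x_i − x_j)² + (y_i − y_j)². The minimum is 4, attained by the pair ((-4, -6), (-6, -6)).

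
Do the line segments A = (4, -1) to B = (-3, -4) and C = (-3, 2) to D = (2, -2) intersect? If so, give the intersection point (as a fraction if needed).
Yes; intersection at (81/43, -82/43) (t = 13/43 on AB, s = 42/43 on CD)

Parametrize AB as A + t(B − A) = (4 + -7 t, -1 + -3 t) and CD as C + s(D − C) = (-3 + 5 s, 2 + -4 s). Solve the linear system for (t, s). Determinant = -43 ≠ 0, so a unique intersection of the containing lines exists. Solution: t = 13/43, s = 42/43 — both in [0, 1], so the segments cross. Intersection point: (81/43, -82/43).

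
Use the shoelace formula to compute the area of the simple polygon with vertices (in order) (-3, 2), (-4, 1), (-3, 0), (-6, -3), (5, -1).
Area = 45/2

Shoelace formula: Area = (1/2) |Σ_i (x_i · y_{i+1} − x_{i+1} · y_i)| (indices mod n). Compute each cross term:
  (-3)(1) − (-4)(2) = 5
  (-4)(0) − (-3)(1) = 3
  (-3)(-3) − (-6)(0) = 9
  (-6)(-1) − (5)(-3) = 21
  (5)(2) − (-3)(-1) = 7
Sum = 45, so (signed) Area = 45/2 = 45/2, |Area| = 45/2.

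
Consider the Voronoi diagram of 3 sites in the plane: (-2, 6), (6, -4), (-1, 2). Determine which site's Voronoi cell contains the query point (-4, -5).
Nearest site = (-1, 2)

The Voronoi cell of site s contains exactly those query points closer to s than to any other site. Compute squared distances from q = (-4, -5) to each site:
  (-1 − -4)² + (2 − -5)² = 58
  (6 − -4)² + (-4 − -5)² = 101
  (-2 − -4)² + (6 − -5)² = 125
Minimum is attained by (-1, 2), so q lies in its Voronoi cell.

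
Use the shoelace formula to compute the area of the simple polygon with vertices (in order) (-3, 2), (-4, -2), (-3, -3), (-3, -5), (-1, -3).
Area = 19/2

Shoelace formula: Area = (1/2) |Σ_i (x_i · y_{i+1} − x_{i+1} · y_i)| (indices mod n). Compute each cross term:
  (-3)(-2) − (-4)(2) = 14
  (-4)(-3) − (-3)(-2) = 6
  (-3)(-5) − (-3)(-3) = 6
  (-3)(-3) − (-1)(-5) = 4
  (-1)(2) − (-3)(-3) = -11
Sum = 19, so (signed) Area = 19/2 = 19/2, |Area| = 19/2.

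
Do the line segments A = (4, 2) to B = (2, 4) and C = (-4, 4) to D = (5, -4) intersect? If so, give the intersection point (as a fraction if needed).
No (intersection of containing lines falls outside at least one segment)

Parametrize and solve: t = -23, s = 6. At least one of these is outside [0, 1], so the segments do not intersect.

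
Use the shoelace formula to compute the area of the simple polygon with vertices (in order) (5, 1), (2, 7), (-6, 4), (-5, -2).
Area = 60

Shoelace formula: Area = (1/2) |Σ_i (x_i · y_{i+1} − x_{i+1} · y_i)| (indices mod n). Compute each cross term:
  (5)(7) − (2)(1) = 33
  (2)(4) − (-6)(7) = 50
  (-6)(-2) − (-5)(4) = 32
  (-5)(1) − (5)(-2) = 5
Sum = 120, so (signed) Area = 120/2 = 60, |Area| = 60.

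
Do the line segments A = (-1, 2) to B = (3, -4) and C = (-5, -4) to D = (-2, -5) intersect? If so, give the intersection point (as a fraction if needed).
No (intersection of containing lines falls outside at least one segment)

Parametrize and solve: t = 11/7, s = 24/7. At least one of these is outside [0, 1], so the segments do not intersect.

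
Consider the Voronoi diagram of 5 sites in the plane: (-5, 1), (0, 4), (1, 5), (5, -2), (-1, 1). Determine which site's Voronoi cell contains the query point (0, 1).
Nearest site = (-1, 1)

The Voronoi cell of site s contains exactly those query points closer to s than to any other site. Compute squared distances from q = (0, 1) to each site:
  (-1 − 0)² + (1 − 1)² = 1
  (0 − 0)² + (4 − 1)² = 9
  (1 − 0)² + (5 − 1)² = 17
  (-5 − 0)² + (1 − 1)² = 25
  (5 − 0)² + (-2 − 1)² = 34
Minimum is attained by (-1, 1), so q lies in its Voronoi cell.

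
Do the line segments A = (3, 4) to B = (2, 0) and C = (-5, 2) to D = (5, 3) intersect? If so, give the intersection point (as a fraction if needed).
Yes; intersection at (35/13, 36/13) (t = 4/13 on AB, s = 10/13 on CD)

Parametrize AB as A + t(B − A) = (3 + -1 t, 4 + -4 t) and CD as C + s(D − C) = (-5 + 10 s, 2 + 1 s). Solve the linear system for (t, s). Determinant = -39 ≠ 0, so a unique intersection of the containing lines exists. Solution: t = 4/13, s = 10/13 — both in [0, 1], so the segments cross. Intersection point: (35/13, 36/13).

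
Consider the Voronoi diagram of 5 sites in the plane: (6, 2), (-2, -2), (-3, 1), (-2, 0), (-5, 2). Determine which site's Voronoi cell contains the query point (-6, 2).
Nearest site = (-5, 2)

The Voronoi cell of site s contains exactly those query points closer to s than to any other site. Compute squared distances from q = (-6, 2) to each site:
  (-5 − -6)² + (2 − 2)² = 1
  (-3 − -6)² + (1 − 2)² = 10
  (-2 − -6)² + (0 − 2)² = 20
  (-2 − -6)² + (-2 − 2)² = 32
  (6 − -6)² + (2 − 2)² = 144
Minimum is attained by (-5, 2), so q lies in its Voronoi cell.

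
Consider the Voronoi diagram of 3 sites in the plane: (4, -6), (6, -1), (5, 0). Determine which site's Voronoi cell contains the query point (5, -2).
Nearest site = (6, -1)

The Voronoi cell of site s contains exactly those query points closer to s than to any other site. Compute squared distances from q = (5, -2) to each site:
  (6 − 5)² + (-1 − -2)² = 2
  (5 − 5)² + (0 − -2)² = 4
  (4 − 5)² + (-6 − -2)² = 17
Minimum is attained by (6, -1), so q lies in its Voronoi cell.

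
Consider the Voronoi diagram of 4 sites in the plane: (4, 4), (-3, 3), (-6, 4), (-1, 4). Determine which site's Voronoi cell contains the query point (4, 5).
Nearest site = (4, 4)

The Voronoi cell of site s contains exactly those query points closer to s than to any other site. Compute squared distances from q = (4, 5) to each site:
  (4 − 4)² + (4 − 5)² = 1
  (-1 − 4)² + (4 − 5)² = 26
  (-3 − 4)² + (3 − 5)² = 53
  (-6 − 4)² + (4 − 5)² = 101
Minimum is attained by (4, 4), so q lies in its Voronoi cell.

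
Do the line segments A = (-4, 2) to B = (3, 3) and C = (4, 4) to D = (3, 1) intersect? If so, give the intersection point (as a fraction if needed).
No (intersection of containing lines falls outside at least one segment)

Parametrize and solve: t = 11/10, s = 3/10. At least one of these is outside [0, 1], so the segments do not intersect.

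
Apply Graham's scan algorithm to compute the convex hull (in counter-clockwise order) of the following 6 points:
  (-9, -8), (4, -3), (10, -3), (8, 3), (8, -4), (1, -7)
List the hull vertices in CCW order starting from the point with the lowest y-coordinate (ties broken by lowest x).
Hull (CCW) = [(-9, -8), (1, -7), (8, -4), (10, -3), (8, 3)]

Graham scan procedure:
  1. Find the pivot p₀ = point with lowest y (tie → lowest x): (-9, -8).
  2. Sort the remaining points by polar angle around p₀.
  3. Walk through sorted points, maintaining a stack; pop the top while the last three entries make a non-left turn (cross product ≤ 0).
  4. Final stack is the convex hull in CCW order: (-9, -8), (1, -7), (8, -4), (10, -3), (8, 3).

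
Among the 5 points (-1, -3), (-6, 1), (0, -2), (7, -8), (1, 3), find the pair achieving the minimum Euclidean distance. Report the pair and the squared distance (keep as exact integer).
Pair = ((-1, -3), (0, -2)); squared distance = 2

Compute all C(5, 2) = 10 pairwise squared distances (x_i − x_j)² + (y_i − y_j)². The minimum is 2, attained by the pair ((-1, -3), (0, -2)).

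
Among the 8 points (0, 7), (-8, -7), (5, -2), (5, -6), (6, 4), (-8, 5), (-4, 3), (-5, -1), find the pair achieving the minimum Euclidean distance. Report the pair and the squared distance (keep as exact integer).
Pair = ((5, -2), (5, -6)); squared distance = 16

Compute all C(8, 2) = 28 pairwise squared distances (x_i − x_j)² + (y_i − y_j)². The minimum is 16, attained by the pair ((5, -2), (5, -6)).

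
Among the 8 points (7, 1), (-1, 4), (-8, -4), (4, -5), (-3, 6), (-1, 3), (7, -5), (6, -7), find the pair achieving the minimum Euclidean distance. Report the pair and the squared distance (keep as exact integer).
Pair = ((-1, 4), (-1, 3)); squared distance = 1

Compute all C(8, 2) = 28 pairwise squared distances (x_i − x_j)² + (y_i − y_j)². The minimum is 1, attained by the pair ((-1, 4), (-1, 3)).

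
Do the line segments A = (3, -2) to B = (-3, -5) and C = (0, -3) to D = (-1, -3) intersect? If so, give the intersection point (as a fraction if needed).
No (intersection of containing lines falls outside at least one segment)

Parametrize and solve: t = 1/3, s = -1. At least one of these is outside [0, 1], so the segments do not intersect.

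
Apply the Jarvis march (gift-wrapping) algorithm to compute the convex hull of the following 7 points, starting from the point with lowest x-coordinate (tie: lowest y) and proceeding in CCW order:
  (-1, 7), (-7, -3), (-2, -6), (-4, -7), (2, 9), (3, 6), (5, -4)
Hull (CCW) = [(-7, -3), (-4, -7), (5, -4), (3, 6), (2, 9), (-1, 7)]

Jarvis march: at each step, from the current hull vertex p, select the next vertex q as the point such that every other point lies strictly to the left of (or on) the directed line p → q. (Equivalently: for every other point r, the cross product (q − p) × (r − p) ≥ 0.)
Starting point (lowest x, tie lowest y): (-7, -3). Wrap until returning to start. Resulting hull: (-7, -3), (-4, -7), (5, -4), (3, 6), (2, 9), (-1, 7).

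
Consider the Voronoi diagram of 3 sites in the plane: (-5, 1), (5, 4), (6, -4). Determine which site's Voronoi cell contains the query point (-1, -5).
Nearest site = (6, -4)

The Voronoi cell of site s contains exactly those query points closer to s than to any other site. Compute squared distances from q = (-1, -5) to each site:
  (6 − -1)² + (-4 − -5)² = 50
  (-5 − -1)² + (1 − -5)² = 52
  (5 − -1)² + (4 − -5)² = 117
Minimum is attained by (6, -4), so q lies in its Voronoi cell.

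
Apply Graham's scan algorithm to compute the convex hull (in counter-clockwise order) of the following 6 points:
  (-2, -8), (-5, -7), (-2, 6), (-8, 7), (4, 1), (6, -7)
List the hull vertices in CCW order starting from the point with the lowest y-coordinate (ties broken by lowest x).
Hull (CCW) = [(-2, -8), (6, -7), (4, 1), (-2, 6), (-8, 7), (-5, -7)]

Graham scan procedure:
  1. Find the pivot p₀ = point with lowest y (tie → lowest x): (-2, -8).
  2. Sort the remaining points by polar angle around p₀.
  3. Walk through sorted points, maintaining a stack; pop the top while the last three entries make a non-left turn (cross product ≤ 0).
  4. Final stack is the convex hull in CCW order: (-2, -8), (6, -7), (4, 1), (-2, 6), (-8, 7), (-5, -7).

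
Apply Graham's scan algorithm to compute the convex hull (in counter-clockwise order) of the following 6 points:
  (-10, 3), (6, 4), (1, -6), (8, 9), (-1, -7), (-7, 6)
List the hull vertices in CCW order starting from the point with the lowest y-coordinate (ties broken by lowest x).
Hull (CCW) = [(-1, -7), (1, -6), (6, 4), (8, 9), (-7, 6), (-10, 3)]

Graham scan procedure:
  1. Find the pivot p₀ = point with lowest y (tie → lowest x): (-1, -7).
  2. Sort the remaining points by polar angle around p₀.
  3. Walk through sorted points, maintaining a stack; pop the top while the last three entries make a non-left turn (cross product ≤ 0).
  4. Final stack is the convex hull in CCW order: (-1, -7), (1, -6), (6, 4), (8, 9), (-7, 6), (-10, 3).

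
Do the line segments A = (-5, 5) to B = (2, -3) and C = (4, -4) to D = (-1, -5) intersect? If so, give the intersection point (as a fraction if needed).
No (intersection of containing lines falls outside at least one segment)

Parametrize and solve: t = 54/47, s = 9/47. At least one of these is outside [0, 1], so the segments do not intersect.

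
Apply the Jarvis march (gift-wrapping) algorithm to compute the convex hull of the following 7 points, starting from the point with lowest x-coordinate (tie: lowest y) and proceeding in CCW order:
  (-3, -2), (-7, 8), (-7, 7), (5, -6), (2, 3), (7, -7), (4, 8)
Hull (CCW) = [(-7, 7), (-3, -2), (7, -7), (4, 8), (-7, 8)]

Jarvis march: at each step, from the current hull vertex p, select the next vertex q as the point such that every other point lies strictly to the left of (or on) the directed line p → q. (Equivalently: for every other point r, the cross product (q − p) × (r − p) ≥ 0.)
Starting point (lowest x, tie lowest y): (-7, 7). Wrap until returning to start. Resulting hull: (-7, 7), (-3, -2), (7, -7), (4, 8), (-7, 8).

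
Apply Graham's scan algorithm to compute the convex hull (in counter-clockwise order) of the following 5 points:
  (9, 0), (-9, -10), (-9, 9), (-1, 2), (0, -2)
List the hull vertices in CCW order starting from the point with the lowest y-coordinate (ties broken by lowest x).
Hull (CCW) = [(-9, -10), (9, 0), (-9, 9)]

Graham scan procedure:
  1. Find the pivot p₀ = point with lowest y (tie → lowest x): (-9, -10).
  2. Sort the remaining points by polar angle around p₀.
  3. Walk through sorted points, maintaining a stack; pop the top while the last three entries make a non-left turn (cross product ≤ 0).
  4. Final stack is the convex hull in CCW order: (-9, -10), (9, 0), (-9, 9).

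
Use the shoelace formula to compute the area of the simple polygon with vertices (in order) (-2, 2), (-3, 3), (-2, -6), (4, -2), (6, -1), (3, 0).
Area = 69/2

Shoelace formula: Area = (1/2) |Σ_i (x_i · y_{i+1} − x_{i+1} · y_i)| (indices mod n). Compute each cross term:
  (-2)(3) − (-3)(2) = 0
  (-3)(-6) − (-2)(3) = 24
  (-2)(-2) − (4)(-6) = 28
  (4)(-1) − (6)(-2) = 8
  (6)(0) − (3)(-1) = 3
  (3)(2) − (-2)(0) = 6
Sum = 69, so (signed) Area = 69/2 = 69/2, |Area| = 69/2.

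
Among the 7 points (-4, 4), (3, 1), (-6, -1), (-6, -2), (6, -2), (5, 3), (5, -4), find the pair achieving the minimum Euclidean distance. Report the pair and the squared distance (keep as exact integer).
Pair = ((-6, -1), (-6, -2)); squared distance = 1

Compute all C(7, 2) = 21 pairwise squared distances (x_i − x_j)² + (y_i − y_j)². The minimum is 1, attained by the pair ((-6, -1), (-6, -2)).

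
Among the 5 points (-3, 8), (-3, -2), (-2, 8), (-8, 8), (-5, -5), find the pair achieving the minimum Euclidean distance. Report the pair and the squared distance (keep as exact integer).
Pair = ((-3, 8), (-2, 8)); squared distance = 1

Compute all C(5, 2) = 10 pairwise squared distances (x_i − x_j)² + (y_i − y_j)². The minimum is 1, attained by the pair ((-3, 8), (-2, 8)).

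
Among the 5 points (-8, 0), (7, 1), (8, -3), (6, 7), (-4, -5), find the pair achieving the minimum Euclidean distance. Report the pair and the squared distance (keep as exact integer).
Pair = ((7, 1), (8, -3)); squared distance = 17

Compute all C(5, 2) = 10 pairwise squared distances (x_i − x_j)² + (y_i − y_j)². The minimum is 17, attained by the pair ((7, 1), (8, -3)).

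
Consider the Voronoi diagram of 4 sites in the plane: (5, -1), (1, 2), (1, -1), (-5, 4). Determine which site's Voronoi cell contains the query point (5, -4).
Nearest site = (5, -1)

The Voronoi cell of site s contains exactly those query points closer to s than to any other site. Compute squared distances from q = (5, -4) to each site:
  (5 − 5)² + (-1 − -4)² = 9
  (1 − 5)² + (-1 − -4)² = 25
  (1 − 5)² + (2 − -4)² = 52
  (-5 − 5)² + (4 − -4)² = 164
Minimum is attained by (5, -1), so q lies in its Voronoi cell.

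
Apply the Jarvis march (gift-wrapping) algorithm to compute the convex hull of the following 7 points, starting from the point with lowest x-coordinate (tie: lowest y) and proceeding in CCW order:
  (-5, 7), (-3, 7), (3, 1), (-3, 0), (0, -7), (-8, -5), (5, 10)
Hull (CCW) = [(-8, -5), (0, -7), (3, 1), (5, 10), (-5, 7)]

Jarvis march: at each step, from the current hull vertex p, select the next vertex q as the point such that every other point lies strictly to the left of (or on) the directed line p → q. (Equivalently: for every other point r, the cross product (q − p) × (r − p) ≥ 0.)
Starting point (lowest x, tie lowest y): (-8, -5). Wrap until returning to start. Resulting hull: (-8, -5), (0, -7), (3, 1), (5, 10), (-5, 7).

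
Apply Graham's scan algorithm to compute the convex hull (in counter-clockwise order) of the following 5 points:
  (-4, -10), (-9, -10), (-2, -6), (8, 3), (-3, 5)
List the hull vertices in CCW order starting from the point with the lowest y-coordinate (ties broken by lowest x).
Hull (CCW) = [(-9, -10), (-4, -10), (8, 3), (-3, 5)]

Graham scan procedure:
  1. Find the pivot p₀ = point with lowest y (tie → lowest x): (-9, -10).
  2. Sort the remaining points by polar angle around p₀.
  3. Walk through sorted points, maintaining a stack; pop the top while the last three entries make a non-left turn (cross product ≤ 0).
  4. Final stack is the convex hull in CCW order: (-9, -10), (-4, -10), (8, 3), (-3, 5).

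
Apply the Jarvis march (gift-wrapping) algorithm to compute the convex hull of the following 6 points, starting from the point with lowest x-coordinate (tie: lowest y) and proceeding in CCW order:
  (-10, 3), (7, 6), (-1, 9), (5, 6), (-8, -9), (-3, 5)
Hull (CCW) = [(-10, 3), (-8, -9), (7, 6), (-1, 9)]

Jarvis march: at each step, from the current hull vertex p, select the next vertex q as the point such that every other point lies strictly to the left of (or on) the directed line p → q. (Equivalently: for every other point r, the cross product (q − p) × (r − p) ≥ 0.)
Starting point (lowest x, tie lowest y): (-10, 3). Wrap until returning to start. Resulting hull: (-10, 3), (-8, -9), (7, 6), (-1, 9).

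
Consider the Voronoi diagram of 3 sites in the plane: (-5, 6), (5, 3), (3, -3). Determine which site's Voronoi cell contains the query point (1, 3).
Nearest site = (5, 3)

The Voronoi cell of site s contains exactly those query points closer to s than to any other site. Compute squared distances from q = (1, 3) to each site:
  (5 − 1)² + (3 − 3)² = 16
  (3 − 1)² + (-3 − 3)² = 40
  (-5 − 1)² + (6 − 3)² = 45
Minimum is attained by (5, 3), so q lies in its Voronoi cell.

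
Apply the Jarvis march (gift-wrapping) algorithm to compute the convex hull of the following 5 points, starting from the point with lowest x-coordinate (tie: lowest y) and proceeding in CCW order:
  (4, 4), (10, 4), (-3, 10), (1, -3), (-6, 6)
Hull (CCW) = [(-6, 6), (1, -3), (10, 4), (-3, 10)]

Jarvis march: at each step, from the current hull vertex p, select the next vertex q as the point such that every other point lies strictly to the left of (or on) the directed line p → q. (Equivalently: for every other point r, the cross product (q − p) × (r − p) ≥ 0.)
Starting point (lowest x, tie lowest y): (-6, 6). Wrap until returning to start. Resulting hull: (-6, 6), (1, -3), (10, 4), (-3, 10).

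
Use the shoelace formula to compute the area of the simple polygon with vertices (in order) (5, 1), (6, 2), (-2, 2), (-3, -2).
Area = 37/2

Shoelace formula: Area = (1/2) |Σ_i (x_i · y_{i+1} − x_{i+1} · y_i)| (indices mod n). Compute each cross term:
  (5)(2) − (6)(1) = 4
  (6)(2) − (-2)(2) = 16
  (-2)(-2) − (-3)(2) = 10
  (-3)(1) − (5)(-2) = 7
Sum = 37, so (signed) Area = 37/2 = 37/2, |Area| = 37/2.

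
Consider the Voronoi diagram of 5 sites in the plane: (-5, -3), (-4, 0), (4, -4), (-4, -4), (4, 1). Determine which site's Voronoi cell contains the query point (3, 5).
Nearest site = (4, 1)

The Voronoi cell of site s contains exactly those query points closer to s than to any other site. Compute squared distances from q = (3, 5) to each site:
  (4 − 3)² + (1 − 5)² = 17
  (-4 − 3)² + (0 − 5)² = 74
  (4 − 3)² + (-4 − 5)² = 82
  (-5 − 3)² + (-3 − 5)² = 128
  (-4 − 3)² + (-4 − 5)² = 130
Minimum is attained by (4, 1), so q lies in its Voronoi cell.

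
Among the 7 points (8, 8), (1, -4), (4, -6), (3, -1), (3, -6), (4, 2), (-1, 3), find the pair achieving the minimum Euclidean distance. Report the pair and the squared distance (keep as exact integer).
Pair = ((4, -6), (3, -6)); squared distance = 1

Compute all C(7, 2) = 21 pairwise squared distances (x_i − x_j)² + (y_i − y_j)². The minimum is 1, attained by the pair ((4, -6), (3, -6)).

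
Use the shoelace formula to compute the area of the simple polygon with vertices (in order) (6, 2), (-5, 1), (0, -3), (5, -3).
Area = 37

Shoelace formula: Area = (1/2) |Σ_i (x_i · y_{i+1} − x_{i+1} · y_i)| (indices mod n). Compute each cross term:
  (6)(1) − (-5)(2) = 16
  (-5)(-3) − (0)(1) = 15
  (0)(-3) − (5)(-3) = 15
  (5)(2) − (6)(-3) = 28
Sum = 74, so (signed) Area = 74/2 = 37, |Area| = 37.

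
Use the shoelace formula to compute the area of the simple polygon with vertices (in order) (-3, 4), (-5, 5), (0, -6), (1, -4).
Area = 33/2

Shoelace formula: Area = (1/2) |Σ_i (x_i · y_{i+1} − x_{i+1} · y_i)| (indices mod n). Compute each cross term:
  (-3)(5) − (-5)(4) = 5
  (-5)(-6) − (0)(5) = 30
  (0)(-4) − (1)(-6) = 6
  (1)(4) − (-3)(-4) = -8
Sum = 33, so (signed) Area = 33/2 = 33/2, |Area| = 33/2.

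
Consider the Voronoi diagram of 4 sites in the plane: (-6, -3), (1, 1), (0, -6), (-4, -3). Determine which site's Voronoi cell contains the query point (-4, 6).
Nearest site = (1, 1)

The Voronoi cell of site s contains exactly those query points closer to s than to any other site. Compute squared distances from q = (-4, 6) to each site:
  (1 − -4)² + (1 − 6)² = 50
  (-4 − -4)² + (-3 − 6)² = 81
  (-6 − -4)² + (-3 − 6)² = 85
  (0 − -4)² + (-6 − 6)² = 160
Minimum is attained by (1, 1), so q lies in its Voronoi cell.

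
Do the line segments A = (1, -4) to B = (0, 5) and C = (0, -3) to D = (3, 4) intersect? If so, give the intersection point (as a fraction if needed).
Yes; intersection at (12/17, -23/17) (t = 5/17 on AB, s = 4/17 on CD)

Parametrize AB as A + t(B − A) = (1 + -1 t, -4 + 9 t) and CD as C + s(D − C) = (0 + 3 s, -3 + 7 s). Solve the linear system for (t, s). Determinant = 34 ≠ 0, so a unique intersection of the containing lines exists. Solution: t = 5/17, s = 4/17 — both in [0, 1], so the segments cross. Intersection point: (12/17, -23/17).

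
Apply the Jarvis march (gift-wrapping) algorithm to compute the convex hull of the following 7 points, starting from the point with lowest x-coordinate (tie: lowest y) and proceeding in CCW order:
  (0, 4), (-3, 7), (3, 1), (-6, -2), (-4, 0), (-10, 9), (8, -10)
Hull (CCW) = [(-10, 9), (-6, -2), (8, -10), (3, 1), (-3, 7)]

Jarvis march: at each step, from the current hull vertex p, select the next vertex q as the point such that every other point lies strictly to the left of (or on) the directed line p → q. (Equivalently: for every other point r, the cross product (q − p) × (r − p) ≥ 0.)
Starting point (lowest x, tie lowest y): (-10, 9). Wrap until returning to start. Resulting hull: (-10, 9), (-6, -2), (8, -10), (3, 1), (-3, 7).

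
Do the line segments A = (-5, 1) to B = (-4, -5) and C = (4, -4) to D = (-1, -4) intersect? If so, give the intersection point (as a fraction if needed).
No (intersection of containing lines falls outside at least one segment)

Parametrize and solve: t = 5/6, s = 49/30. At least one of these is outside [0, 1], so the segments do not intersect.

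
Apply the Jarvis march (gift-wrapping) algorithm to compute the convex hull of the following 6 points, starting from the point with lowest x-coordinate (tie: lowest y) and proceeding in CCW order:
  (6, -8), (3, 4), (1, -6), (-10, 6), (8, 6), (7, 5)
Hull (CCW) = [(-10, 6), (1, -6), (6, -8), (8, 6)]

Jarvis march: at each step, from the current hull vertex p, select the next vertex q as the point such that every other point lies strictly to the left of (or on) the directed line p → q. (Equivalently: for every other point r, the cross product (q − p) × (r − p) ≥ 0.)
Starting point (lowest x, tie lowest y): (-10, 6). Wrap until returning to start. Resulting hull: (-10, 6), (1, -6), (6, -8), (8, 6).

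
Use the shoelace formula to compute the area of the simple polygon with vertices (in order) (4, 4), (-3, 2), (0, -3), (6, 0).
Area = 71/2

Shoelace formula: Area = (1/2) |Σ_i (x_i · y_{i+1} − x_{i+1} · y_i)| (indices mod n). Compute each cross term:
  (4)(2) − (-3)(4) = 20
  (-3)(-3) − (0)(2) = 9
  (0)(0) − (6)(-3) = 18
  (6)(4) − (4)(0) = 24
Sum = 71, so (signed) Area = 71/2 = 71/2, |Area| = 71/2.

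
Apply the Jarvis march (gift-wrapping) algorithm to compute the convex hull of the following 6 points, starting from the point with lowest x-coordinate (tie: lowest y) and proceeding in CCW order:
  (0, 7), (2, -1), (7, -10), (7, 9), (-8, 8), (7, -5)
Hull (CCW) = [(-8, 8), (7, -10), (7, 9)]

Jarvis march: at each step, from the current hull vertex p, select the next vertex q as the point such that every other point lies strictly to the left of (or on) the directed line p → q. (Equivalently: for every other point r, the cross product (q − p) × (r − p) ≥ 0.)
Starting point (lowest x, tie lowest y): (-8, 8). Wrap until returning to start. Resulting hull: (-8, 8), (7, -10), (7, 9).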